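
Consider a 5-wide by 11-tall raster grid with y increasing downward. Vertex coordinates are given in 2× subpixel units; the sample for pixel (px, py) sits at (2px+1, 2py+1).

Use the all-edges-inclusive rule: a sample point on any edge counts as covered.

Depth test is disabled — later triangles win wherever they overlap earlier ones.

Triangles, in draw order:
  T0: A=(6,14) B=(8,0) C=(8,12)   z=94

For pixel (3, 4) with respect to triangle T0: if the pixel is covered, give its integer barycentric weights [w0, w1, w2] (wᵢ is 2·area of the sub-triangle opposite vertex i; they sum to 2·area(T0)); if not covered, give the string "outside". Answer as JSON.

T0:
  2·area = 24
  edge (6, 14)→(8, 0): d=(2,-14) inclusive
  edge (8, 0)→(8, 12): d=(0,12) inclusive
  edge (8, 12)→(6, 14): d=(-2,2) inclusive
    (3,3)@(7, 7): e=[0,12,12] → X  [on edge]
    (4,3)@(9, 7): e=[28,-12,8] → .
    (3,4)@(7, 9): e=[4,12,8] → X
    (4,4)@(9, 9): e=[32,-12,4] → .
    (3,5)@(7, 11): e=[8,12,4] → X
    (4,5)@(9, 11): e=[36,-12,0] → .  [on edge]
    (3,6)@(7, 13): e=[12,12,0] → X  [on edge]
    (4,6)@(9, 13): e=[40,-12,-4] → .
    (2,7)@(5, 15): e=[-12,36,0] → .  [on edge]
    (3,7)@(7, 15): e=[16,12,-4] → .
    (1,8)@(3, 17): e=[-36,60,0] → .  [on edge]
    (0,9)@(1, 19): e=[-60,84,0] → .  [on edge]
    (2,10)@(5, 21): e=[0,36,-12] → .  [on edge]
  covered (4 px):
    . . . . .
    . . . . .
    . . . . .
    . . . X .
    . . . X .
    . . . X .
    . . . X .
    . . . . .
    . . . . .
    . . . . .
    . . . . .

Answer: [12,8,4]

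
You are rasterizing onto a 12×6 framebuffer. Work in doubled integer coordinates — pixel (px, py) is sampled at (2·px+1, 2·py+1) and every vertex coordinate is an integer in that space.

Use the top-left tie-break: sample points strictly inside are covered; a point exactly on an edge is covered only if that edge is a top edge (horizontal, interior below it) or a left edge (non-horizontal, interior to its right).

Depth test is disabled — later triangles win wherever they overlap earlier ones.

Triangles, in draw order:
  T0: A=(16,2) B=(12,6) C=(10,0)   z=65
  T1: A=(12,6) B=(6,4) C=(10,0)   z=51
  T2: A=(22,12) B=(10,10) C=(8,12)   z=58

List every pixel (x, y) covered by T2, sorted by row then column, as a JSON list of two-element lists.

T0:
  2·area = 32
  edge (16, 2)→(12, 6): d=(-4,4) right/bottom  bias=-1
  edge (12, 6)→(10, 0): d=(-2,-6) top-left  bias=+0
  edge (10, 0)→(16, 2): d=(6,2) right/bottom  bias=-1
    (5,0)@(11, 1): e=[24,4,4] → █
    (6,0)@(13, 1): e=[16,16,0] → ·  [on edge]
    (8,0)@(17, 1): e=[0,40,-8] → ·  [on edge]
    (5,1)@(11, 3): e=[16,0,16] → █  [on edge]
    (6,1)@(13, 3): e=[8,12,12] → █
    (7,1)@(15, 3): e=[0,24,8] → ·  [on edge]
    (9,1)@(19, 3): e=[-16,48,0] → ·  [on edge]
    (5,2)@(11, 5): e=[8,-4,28] → ·
    (6,2)@(13, 5): e=[0,8,24] → ·  [on edge]
    (5,3)@(11, 7): e=[0,-8,40] → ·  [on edge]
    (4,4)@(9, 9): e=[0,-24,56] → ·  [on edge]
    (6,4)@(13, 9): e=[-16,0,48] → ·  [on edge]
    (3,5)@(7, 11): e=[0,-40,72] → ·  [on edge]
  covered (3 px):
    · · · · · █ · · · · · ·
    · · · · · █ █ · · · · ·
    · · · · · · · · · · · ·
    · · · · · · · · · · · ·
    · · · · · · · · · · · ·
    · · · · · · · · · · · ·
T1:
  2·area = 32
  edge (12, 6)→(6, 4): d=(-6,-2) top-left  bias=+0
  edge (6, 4)→(10, 0): d=(4,-4) top-left  bias=+0
  edge (10, 0)→(12, 6): d=(2,6) right/bottom  bias=-1
    (4,0)@(9, 1): e=[24,0,8] → █  [on edge]
    (5,0)@(11, 1): e=[28,8,-4] → ·
    (1,1)@(3, 3): e=[0,-16,48] → ·  [on edge]
    (3,1)@(7, 3): e=[8,0,24] → █  [on edge]
    (5,1)@(11, 3): e=[16,16,0] → ·  [on edge]
    (2,2)@(5, 5): e=[-8,0,40] → ·  [on edge]
    (3,2)@(7, 5): e=[-4,8,28] → ·
    (4,2)@(9, 5): e=[0,16,16] → █  [on edge]
    (5,2)@(11, 5): e=[4,24,4] → █
    (6,2)@(13, 5): e=[8,32,-8] → ·
    (1,3)@(3, 7): e=[-24,0,56] → ·  [on edge]
    (4,3)@(9, 7): e=[-12,24,20] → ·
    (7,3)@(15, 7): e=[0,48,-16] → ·  [on edge]
    (0,4)@(1, 9): e=[-40,0,72] → ·  [on edge]
    (6,4)@(13, 9): e=[-16,48,0] → ·  [on edge]
    (10,4)@(21, 9): e=[0,80,-48] → ·  [on edge]
  covered (5 px):
    · · · · █ · · · · · · ·
    · · · █ █ · · · · · · ·
    · · · · █ █ · · · · · ·
    · · · · · · · · · · · ·
    · · · · · · · · · · · ·
    · · · · · · · · · · · ·
T2:
  2·area = 28  (B↔C swapped to make it positive)
  edge (22, 12)→(8, 12): d=(-14,0) right/bottom  bias=-1
  edge (8, 12)→(10, 10): d=(2,-2) top-left  bias=+0
  edge (10, 10)→(22, 12): d=(12,2) right/bottom  bias=-1
    (9,0)@(19, 1): e=[154,0,-126] → ·  [on edge]
    (8,1)@(17, 3): e=[126,0,-98] → ·  [on edge]
    (7,2)@(15, 5): e=[98,0,-70] → ·  [on edge]
    (6,3)@(13, 7): e=[70,0,-42] → ·  [on edge]
    (5,4)@(11, 9): e=[42,0,-14] → ·  [on edge]
    (4,5)@(9, 11): e=[14,0,14] → █  [on edge]
    (5,5)@(11, 11): e=[14,4,10] → █
    (6,5)@(13, 11): e=[14,8,6] → █
    (7,5)@(15, 11): e=[14,12,2] → █
    (8,5)@(17, 11): e=[14,16,-2] → ·
  covered (4 px):
    · · · · · · · · · · · ·
    · · · · · · · · · · · ·
    · · · · · · · · · · · ·
    · · · · · · · · · · · ·
    · · · · · · · · · · · ·
    · · · · █ █ █ █ · · · ·

Answer: [[4,5],[5,5],[6,5],[7,5]]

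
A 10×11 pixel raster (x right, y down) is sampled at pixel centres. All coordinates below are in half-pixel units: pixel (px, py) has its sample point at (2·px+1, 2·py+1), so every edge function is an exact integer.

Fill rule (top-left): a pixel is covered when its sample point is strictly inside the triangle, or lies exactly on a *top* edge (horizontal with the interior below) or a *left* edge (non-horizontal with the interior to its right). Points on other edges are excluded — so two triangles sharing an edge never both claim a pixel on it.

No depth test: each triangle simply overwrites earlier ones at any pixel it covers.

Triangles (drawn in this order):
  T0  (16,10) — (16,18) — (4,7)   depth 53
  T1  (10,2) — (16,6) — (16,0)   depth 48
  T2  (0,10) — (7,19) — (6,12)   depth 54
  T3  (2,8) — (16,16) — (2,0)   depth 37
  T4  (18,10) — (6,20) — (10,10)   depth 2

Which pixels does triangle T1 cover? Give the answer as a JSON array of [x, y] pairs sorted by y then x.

T0:
  2·area = 96
  edge (16, 10)→(16, 18): d=(0,8) right/bottom  bias=-1
  edge (16, 18)→(4, 7): d=(-12,-11) top-left  bias=+0
  edge (4, 7)→(16, 10): d=(12,3) right/bottom  bias=-1
    (3,4)@(7, 9): e=[72,9,15] → █
    (4,4)@(9, 9): e=[56,31,9] → █
    (5,4)@(11, 9): e=[40,53,3] → █
    (6,4)@(13, 9): e=[24,75,-3] → ·
    (3,5)@(7, 11): e=[72,-15,39] → ·
    (4,5)@(9, 11): e=[56,7,33] → █
    (6,5)@(13, 11): e=[24,51,21] → █
    (7,5)@(15, 11): e=[8,73,15] → █
    (8,5)@(17, 11): e=[-8,95,9] → ·
    (4,6)@(9, 13): e=[56,-17,57] → ·
    (5,6)@(11, 13): e=[40,5,51] → █
    (8,6)@(17, 13): e=[-8,71,33] → ·
  covered (13 px):
    · · · · · · · · · ·
    · · · · · · · · · ·
    · · · · · · · · · ·
    · · · · · · · · · ·
    · · · █ █ █ · · · ·
    · · · · █ █ █ █ · ·
    · · · · · █ █ █ · ·
    · · · · · · █ █ · ·
    · · · · · · · █ · ·
    · · · · · · · · · ·
    · · · · · · · · · ·
T1:
  2·area = 36  (B↔C swapped to make it positive)
  edge (10, 2)→(16, 0): d=(6,-2) top-left  bias=+0
  edge (16, 0)→(16, 6): d=(0,6) right/bottom  bias=-1
  edge (16, 6)→(10, 2): d=(-6,-4) top-left  bias=+0
    (6,0)@(13, 1): e=[0,18,18] → █  [on edge]
    (7,0)@(15, 1): e=[4,6,26] → █
    (8,0)@(17, 1): e=[8,-6,34] → ·
    (3,1)@(7, 3): e=[0,54,-18] → ·  [on edge]
    (6,1)@(13, 3): e=[12,18,6] → █
    (8,1)@(17, 3): e=[20,-6,22] → ·
    (0,2)@(1, 5): e=[0,90,-54] → ·  [on edge]
    (6,2)@(13, 5): e=[24,18,-6] → ·
    (7,2)@(15, 5): e=[28,6,2] → █
    (8,2)@(17, 5): e=[32,-6,10] → ·
    (7,3)@(15, 7): e=[40,6,-10] → ·
  covered (5 px):
    · · · · · · █ █ · ·
    · · · · · · █ █ · ·
    · · · · · · · █ · ·
    · · · · · · · · · ·
    · · · · · · · · · ·
    · · · · · · · · · ·
    · · · · · · · · · ·
    · · · · · · · · · ·
    · · · · · · · · · ·
    · · · · · · · · · ·
    · · · · · · · · · ·
T2:
  2·area = 40  (B↔C swapped to make it positive)
  edge (0, 10)→(6, 12): d=(6,2) right/bottom  bias=-1
  edge (6, 12)→(7, 19): d=(1,7) right/bottom  bias=-1
  edge (7, 19)→(0, 10): d=(-7,-9) top-left  bias=+0
    (2,2)@(5, 5): e=[-40,0,80] → ·  [on edge]
    (0,5)@(1, 11): e=[4,34,2] → █
    (1,5)@(3, 11): e=[0,20,20] → ·  [on edge]
    (0,6)@(1, 13): e=[16,36,-12] → ·
    (1,6)@(3, 13): e=[12,22,6] → █
    (2,6)@(5, 13): e=[8,8,24] → █
    (3,6)@(7, 13): e=[4,-6,42] → ·
    (4,6)@(9, 13): e=[0,-20,60] → ·  [on edge]
    (1,7)@(3, 15): e=[24,24,-8] → ·
    (2,7)@(5, 15): e=[20,10,10] → █
    (3,7)@(7, 15): e=[16,-4,28] → ·
    (7,7)@(15, 15): e=[0,-60,100] → ·  [on edge]
    (3,9)@(7, 19): e=[40,0,0] → ·  [on edge]
  covered (4 px):
    · · · · · · · · · ·
    · · · · · · · · · ·
    · · · · · · · · · ·
    · · · · · · · · · ·
    · · · · · · · · · ·
    █ · · · · · · · · ·
    · █ █ · · · · · · ·
    · · █ · · · · · · ·
    · · · · · · · · · ·
    · · · · · · · · · ·
    · · · · · · · · · ·
T3:
  2·area = 112  (B↔C swapped to make it positive)
  edge (2, 8)→(2, 0): d=(0,-8) top-left  bias=+0
  edge (2, 0)→(16, 16): d=(14,16) right/bottom  bias=-1
  edge (16, 16)→(2, 8): d=(-14,-8) top-left  bias=+0
    (1,1)@(3, 3): e=[8,26,78] → █
    (2,1)@(5, 3): e=[24,-6,94] → ·
    (1,2)@(3, 5): e=[8,54,50] → █
    (2,2)@(5, 5): e=[24,22,66] → █
    (3,2)@(7, 5): e=[40,-10,82] → ·
    (1,3)@(3, 7): e=[8,82,22] → █
    (3,3)@(7, 7): e=[40,18,54] → █
    (4,3)@(9, 7): e=[56,-14,70] → ·
    (1,4)@(3, 9): e=[8,110,-6] → ·
    (2,4)@(5, 9): e=[24,78,10] → █
    (4,4)@(9, 9): e=[56,14,42] → █
    (5,4)@(11, 9): e=[72,-18,58] → ·
  covered (14 px):
    · · · · · · · · · ·
    · █ · · · · · · · ·
    · █ █ · · · · · · ·
    · █ █ █ · · · · · ·
    · · █ █ █ · · · · ·
    · · · · █ █ · · · ·
    · · · · · █ █ · · ·
    · · · · · · · █ · ·
    · · · · · · · · · ·
    · · · · · · · · · ·
    · · · · · · · · · ·
T4:
  2·area = 80
  edge (18, 10)→(6, 20): d=(-12,10) right/bottom  bias=-1
  edge (6, 20)→(10, 10): d=(4,-10) top-left  bias=+0
  edge (10, 10)→(18, 10): d=(8,0) top-left  bias=+0
    (5,5)@(11, 11): e=[58,14,8] → █
    (6,5)@(13, 11): e=[38,34,8] → █
    (7,5)@(15, 11): e=[18,54,8] → █
    (8,5)@(17, 11): e=[-2,74,8] → ·
    (4,6)@(9, 13): e=[54,2,24] → █
    (7,6)@(15, 13): e=[-6,62,24] → ·
    (4,7)@(9, 15): e=[30,10,40] → █
    (6,7)@(13, 15): e=[-10,50,40] → ·
    (4,8)@(9, 17): e=[6,18,56] → █
    (5,8)@(11, 17): e=[-14,38,56] → ·
    (3,9)@(7, 19): e=[2,6,72] → █
    (4,9)@(9, 19): e=[-18,26,72] → ·
  covered (10 px):
    · · · · · · · · · ·
    · · · · · · · · · ·
    · · · · · · · · · ·
    · · · · · · · · · ·
    · · · · · · · · · ·
    · · · · · █ █ █ · ·
    · · · · █ █ █ · · ·
    · · · · █ █ · · · ·
    · · · · █ · · · · ·
    · · · █ · · · · · ·
    · · · · · · · · · ·

Answer: [[6,0],[7,0],[6,1],[7,1],[7,2]]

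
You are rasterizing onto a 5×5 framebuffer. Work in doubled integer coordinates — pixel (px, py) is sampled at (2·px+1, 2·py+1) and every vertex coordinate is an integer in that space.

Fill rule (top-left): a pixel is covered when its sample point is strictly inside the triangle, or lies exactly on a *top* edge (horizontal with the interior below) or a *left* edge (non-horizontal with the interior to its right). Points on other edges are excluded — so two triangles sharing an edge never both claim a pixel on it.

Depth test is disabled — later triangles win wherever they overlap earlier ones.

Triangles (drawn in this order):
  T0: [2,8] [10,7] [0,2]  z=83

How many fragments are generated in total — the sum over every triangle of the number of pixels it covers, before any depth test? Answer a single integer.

T0:
  2·area = 50  (B↔C swapped to make it positive)
  edge (2, 8)→(0, 2): d=(-2,-6) top-left  bias=+0
  edge (0, 2)→(10, 7): d=(10,5) right/bottom  bias=-1
  edge (10, 7)→(2, 8): d=(-8,1) right/bottom  bias=-1
    (0,1)@(1, 3): e=[4,5,41] → #
    (1,1)@(3, 3): e=[16,-5,39] → ·
    (0,2)@(1, 5): e=[0,25,25] → #  [on edge]
    (1,2)@(3, 5): e=[12,15,23] → #
    (2,2)@(5, 5): e=[24,5,21] → #
    (3,2)@(7, 5): e=[36,-5,19] → ·
    (0,3)@(1, 7): e=[-4,45,9] → ·
    (1,3)@(3, 7): e=[8,35,7] → #
    (3,3)@(7, 7): e=[32,15,3] → #
    (4,3)@(9, 7): e=[44,5,1] → #
    (1,4)@(3, 9): e=[4,55,-9] → ·
    (2,4)@(5, 9): e=[16,45,-11] → ·
  covered (8 px):
    · · · · ·
    # · · · ·
    # # # · ·
    · # # # #
    · · · · ·

Final: 8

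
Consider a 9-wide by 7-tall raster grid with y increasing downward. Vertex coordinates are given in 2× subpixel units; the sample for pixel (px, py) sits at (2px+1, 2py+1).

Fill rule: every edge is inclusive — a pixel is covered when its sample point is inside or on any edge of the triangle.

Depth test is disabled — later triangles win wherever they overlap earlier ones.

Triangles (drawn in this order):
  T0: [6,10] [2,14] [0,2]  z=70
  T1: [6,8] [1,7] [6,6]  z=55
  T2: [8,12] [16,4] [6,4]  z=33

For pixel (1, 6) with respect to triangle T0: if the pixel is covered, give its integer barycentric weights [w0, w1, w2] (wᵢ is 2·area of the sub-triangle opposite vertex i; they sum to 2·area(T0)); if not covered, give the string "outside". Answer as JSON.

T0:
  2·area = 56
  edge (6, 10)→(2, 14): d=(-4,4) inclusive
  edge (2, 14)→(0, 2): d=(-2,-12) inclusive
  edge (0, 2)→(6, 10): d=(6,8) inclusive
    (7,0)@(15, 1): e=[0,182,-126] → ·  [on edge]
    (6,1)@(13, 3): e=[0,154,-98] → ·  [on edge]
    (0,2)@(1, 5): e=[40,6,10] → #
    (1,2)@(3, 5): e=[32,30,-6] → ·
    (5,2)@(11, 5): e=[0,126,-70] → ·  [on edge]
    (0,3)@(1, 7): e=[32,2,22] → #
    (1,3)@(3, 7): e=[24,26,6] → #
    (2,3)@(5, 7): e=[16,50,-10] → ·
    (4,3)@(9, 7): e=[0,98,-42] → ·  [on edge]
    (0,4)@(1, 9): e=[24,-2,34] → ·
    (1,4)@(3, 9): e=[16,22,18] → #
    (2,4)@(5, 9): e=[8,46,2] → #
    (3,4)@(7, 9): e=[0,70,-14] → ·  [on edge]
    (2,5)@(5, 11): e=[0,42,14] → #  [on edge]
    (1,6)@(3, 13): e=[0,14,42] → #  [on edge]
  covered (8 px):
    · · · · · · · · ·
    · · · · · · · · ·
    # · · · · · · · ·
    # # · · · · · · ·
    · # # · · · · · ·
    · # # · · · · · ·
    · # · · · · · · ·
T1:
  2·area = 10
  edge (6, 8)→(1, 7): d=(-5,-1) inclusive
  edge (1, 7)→(6, 6): d=(5,-1) inclusive
  edge (6, 6)→(6, 8): d=(0,2) inclusive
    (5,2)@(11, 5): e=[20,0,-10] → ·  [on edge]
    (0,3)@(1, 7): e=[0,0,10] → #  [on edge]
    (1,3)@(3, 7): e=[2,2,6] → #
    (2,3)@(5, 7): e=[4,4,2] → #
    (3,3)@(7, 7): e=[6,6,-2] → ·
    (0,4)@(1, 9): e=[-10,10,10] → ·
    (1,4)@(3, 9): e=[-8,12,6] → ·
    (2,4)@(5, 9): e=[-6,14,2] → ·
    (5,4)@(11, 9): e=[0,20,-10] → ·  [on edge]
  covered (3 px):
    · · · · · · · · ·
    · · · · · · · · ·
    · · · · · · · · ·
    # # # · · · · · ·
    · · · · · · · · ·
    · · · · · · · · ·
    · · · · · · · · ·
T2:
  2·area = 80  (B↔C swapped to make it positive)
  edge (8, 12)→(6, 4): d=(-2,-8) inclusive
  edge (6, 4)→(16, 4): d=(10,0) inclusive
  edge (16, 4)→(8, 12): d=(-8,8) inclusive
    (8,1)@(17, 3): e=[90,-10,0] → ·  [on edge]
    (3,2)@(7, 5): e=[6,10,64] → #
    (4,2)@(9, 5): e=[22,10,48] → #
    (5,2)@(11, 5): e=[38,10,32] → #
    (6,2)@(13, 5): e=[54,10,16] → #
    (7,2)@(15, 5): e=[70,10,0] → #  [on edge]
    (8,2)@(17, 5): e=[86,10,-16] → ·
    (3,3)@(7, 7): e=[2,30,48] → #
    (6,3)@(13, 7): e=[50,30,0] → #  [on edge]
    (7,3)@(15, 7): e=[66,30,-16] → ·
    (3,4)@(7, 9): e=[-2,50,32] → ·
    (4,4)@(9, 9): e=[14,50,16] → #
    (5,4)@(11, 9): e=[30,50,0] → #  [on edge]
    (4,5)@(9, 11): e=[10,70,0] → #  [on edge]
    (3,6)@(7, 13): e=[-10,90,0] → ·  [on edge]
  covered (12 px):
    · · · · · · · · ·
    · · · · · · · · ·
    · · · # # # # # ·
    · · · # # # # · ·
    · · · · # # · · ·
    · · · · # · · · ·
    · · · · · · · · ·

Result: [14,42,0]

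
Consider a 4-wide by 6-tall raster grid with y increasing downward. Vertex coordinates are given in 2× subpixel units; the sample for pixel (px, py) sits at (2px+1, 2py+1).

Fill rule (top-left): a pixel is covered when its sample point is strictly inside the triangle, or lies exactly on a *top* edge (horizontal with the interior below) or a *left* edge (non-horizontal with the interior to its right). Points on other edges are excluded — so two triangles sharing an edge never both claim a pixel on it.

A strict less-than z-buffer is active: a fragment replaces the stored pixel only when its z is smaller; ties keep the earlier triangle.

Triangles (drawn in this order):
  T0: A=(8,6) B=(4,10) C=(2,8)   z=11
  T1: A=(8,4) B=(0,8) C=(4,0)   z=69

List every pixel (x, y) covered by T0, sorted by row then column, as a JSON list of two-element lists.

T0:
  2·area = 16
  edge (8, 6)→(4, 10): d=(-4,4) right/bottom  bias=-1
  edge (4, 10)→(2, 8): d=(-2,-2) top-left  bias=+0
  edge (2, 8)→(8, 6): d=(6,-2) top-left  bias=+0
    (0,3)@(1, 7): e=[24,0,-8] → ·  [on edge]
    (2,3)@(5, 7): e=[8,8,0] → █  [on edge]
    (3,3)@(7, 7): e=[0,12,4] → ·  [on edge]
    (1,4)@(3, 9): e=[8,0,8] → █  [on edge]
    (2,4)@(5, 9): e=[0,4,12] → ·  [on edge]
    (1,5)@(3, 11): e=[0,-4,20] → ·  [on edge]
    (2,5)@(5, 11): e=[-8,0,24] → ·  [on edge]
  covered (2 px):
    · · · ·
    · · · ·
    · · · ·
    · · █ ·
    · █ · ·
    · · · ·
T1:
  2·area = 48
  edge (8, 4)→(0, 8): d=(-8,4) right/bottom  bias=-1
  edge (0, 8)→(4, 0): d=(4,-8) top-left  bias=+0
  edge (4, 0)→(8, 4): d=(4,4) right/bottom  bias=-1
    (2,0)@(5, 1): e=[36,12,0] → ·  [on edge]
    (1,1)@(3, 3): e=[28,4,16] → █
    (2,1)@(5, 3): e=[20,20,8] → █
    (3,1)@(7, 3): e=[12,36,0] → ·  [on edge]
    (1,2)@(3, 5): e=[12,12,24] → █
    (3,2)@(7, 5): e=[-4,44,8] → ·
    (0,3)@(1, 7): e=[4,4,40] → █
    (1,3)@(3, 7): e=[-4,20,32] → ·
    (2,3)@(5, 7): e=[-12,36,24] → ·
    (0,4)@(1, 9): e=[-12,12,48] → ·
  covered (5 px):
    · · · ·
    · █ █ ·
    · █ █ ·
    █ · · ·
    · · · ·
    · · · ·

Result: [[2,3],[1,4]]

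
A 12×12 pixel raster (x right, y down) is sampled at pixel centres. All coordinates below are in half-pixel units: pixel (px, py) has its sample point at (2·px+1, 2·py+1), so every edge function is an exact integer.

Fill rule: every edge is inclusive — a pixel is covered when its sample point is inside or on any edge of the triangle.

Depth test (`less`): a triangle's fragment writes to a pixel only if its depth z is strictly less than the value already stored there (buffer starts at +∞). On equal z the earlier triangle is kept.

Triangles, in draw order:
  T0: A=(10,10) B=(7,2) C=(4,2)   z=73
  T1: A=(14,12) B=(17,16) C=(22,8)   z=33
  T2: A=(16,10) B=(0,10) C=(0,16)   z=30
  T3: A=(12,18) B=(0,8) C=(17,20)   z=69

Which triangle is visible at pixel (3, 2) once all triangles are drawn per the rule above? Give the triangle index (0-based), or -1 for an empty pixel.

T0:
  2·area = 24  (B↔C swapped to make it positive)
  edge (10, 10)→(4, 2): d=(-6,-8) inclusive
  edge (4, 2)→(7, 2): d=(3,0) inclusive
  edge (7, 2)→(10, 10): d=(3,8) inclusive
    (2,1)@(5, 3): e=[2,3,19] → █
    (3,1)@(7, 3): e=[18,3,3] → █
    (4,1)@(9, 3): e=[34,3,-13] → ·
    (2,2)@(5, 5): e=[-10,9,25] → ·
    (3,2)@(7, 5): e=[6,9,9] → █
    (4,2)@(9, 5): e=[22,9,-7] → ·
    (3,3)@(7, 7): e=[-6,15,15] → ·
  covered (3 px):
    · · · · · · · · · · · ·
    · · █ █ · · · · · · · ·
    · · · █ · · · · · · · ·
    · · · · · · · · · · · ·
    · · · · · · · · · · · ·
    · · · · · · · · · · · ·
    · · · · · · · · · · · ·
    · · · · · · · · · · · ·
    · · · · · · · · · · · ·
    · · · · · · · · · · · ·
    · · · · · · · · · · · ·
    · · · · · · · · · · · ·
T1:
  2·area = 44  (B↔C swapped to make it positive)
  edge (14, 12)→(22, 8): d=(8,-4) inclusive
  edge (22, 8)→(17, 16): d=(-5,8) inclusive
  edge (17, 16)→(14, 12): d=(-3,-4) inclusive
    (10,4)@(21, 9): e=[4,3,37] → █
    (11,4)@(23, 9): e=[12,-13,45] → ·
    (8,5)@(17, 11): e=[4,25,15] → █
    (9,5)@(19, 11): e=[12,9,23] → █
    (10,5)@(21, 11): e=[20,-7,31] → ·
    (7,6)@(15, 13): e=[12,31,1] → █
    (9,6)@(19, 13): e=[28,-1,17] → ·
    (7,7)@(15, 15): e=[28,21,-5] → ·
    (8,7)@(17, 15): e=[36,5,3] → █
    (9,7)@(19, 15): e=[44,-11,11] → ·
    (8,8)@(17, 17): e=[52,-5,-3] → ·
  covered (6 px):
    · · · · · · · · · · · ·
    · · · · · · · · · · · ·
    · · · · · · · · · · · ·
    · · · · · · · · · · · ·
    · · · · · · · · · · █ ·
    · · · · · · · · █ █ · ·
    · · · · · · · █ █ · · ·
    · · · · · · · · █ · · ·
    · · · · · · · · · · · ·
    · · · · · · · · · · · ·
    · · · · · · · · · · · ·
    · · · · · · · · · · · ·
T2:
  2·area = 96  (B↔C swapped to make it positive)
  edge (16, 10)→(0, 16): d=(-16,6) inclusive
  edge (0, 16)→(0, 10): d=(0,-6) inclusive
  edge (0, 10)→(16, 10): d=(16,0) inclusive
    (0,5)@(1, 11): e=[74,6,16] → █
    (1,5)@(3, 11): e=[62,18,16] → █
    (2,5)@(5, 11): e=[50,30,16] → █
    (3,5)@(7, 11): e=[38,42,16] → █
    (4,5)@(9, 11): e=[26,54,16] → █
    (5,5)@(11, 11): e=[14,66,16] → █
    (6,5)@(13, 11): e=[2,78,16] → █
    (7,5)@(15, 11): e=[-10,90,16] → ·
    (0,6)@(1, 13): e=[42,6,48] → █
    (4,6)@(9, 13): e=[-6,54,48] → ·
    (5,6)@(11, 13): e=[-18,66,48] → ·
    (6,6)@(13, 13): e=[-30,78,48] → ·
  covered (12 px):
    · · · · · · · · · · · ·
    · · · · · · · · · · · ·
    · · · · · · · · · · · ·
    · · · · · · · · · · · ·
    · · · · · · · · · · · ·
    █ █ █ █ █ █ █ · · · · ·
    █ █ █ █ · · · · · · · ·
    █ · · · · · · · · · · ·
    · · · · · · · · · · · ·
    · · · · · · · · · · · ·
    · · · · · · · · · · · ·
    · · · · · · · · · · · ·
T3:
  2·area = 26
  edge (12, 18)→(0, 8): d=(-12,-10) inclusive
  edge (0, 8)→(17, 20): d=(17,12) inclusive
  edge (17, 20)→(12, 18): d=(-5,-2) inclusive
    (3,6)@(7, 13): e=[10,1,15] → █
    (4,6)@(9, 13): e=[30,-23,19] → ·
    (3,7)@(7, 15): e=[-14,35,5] → ·
    (4,7)@(9, 15): e=[6,11,9] → █
    (5,7)@(11, 15): e=[26,-13,13] → ·
    (4,8)@(9, 17): e=[-18,45,-1] → ·
    (5,8)@(11, 17): e=[2,21,3] → █
    (6,8)@(13, 17): e=[22,-3,7] → ·
    (5,9)@(11, 19): e=[-22,55,-7] → ·
    (7,9)@(15, 19): e=[18,7,1] → █
    (8,9)@(17, 19): e=[38,-17,5] → ·
    (7,10)@(15, 21): e=[-6,41,-9] → ·
  covered (4 px):
    · · · · · · · · · · · ·
    · · · · · · · · · · · ·
    · · · · · · · · · · · ·
    · · · · · · · · · · · ·
    · · · · · · · · · · · ·
    · · · · · · · · · · · ·
    · · · █ · · · · · · · ·
    · · · · █ · · · · · · ·
    · · · · · █ · · · · · ·
    · · · · · · · █ · · · ·
    · · · · · · · · · · · ·
    · · · · · · · · · · · ·

Z-buffer (winner per pixel, '.' = empty):
  . . . . . . . . . . . .
  . . 0 0 . . . . . . . .
  . . . 0 . . . . . . . .
  . . . . . . . . . . . .
  . . . . . . . . . . 1 .
  2 2 2 2 2 2 2 . 1 1 . .
  2 2 2 2 . . . 1 1 . . .
  2 . . . 3 . . . 1 . . .
  . . . . . 3 . . . . . .
  . . . . . . . 3 . . . .
  . . . . . . . . . . . .
  . . . . . . . . . . . .

Result: 0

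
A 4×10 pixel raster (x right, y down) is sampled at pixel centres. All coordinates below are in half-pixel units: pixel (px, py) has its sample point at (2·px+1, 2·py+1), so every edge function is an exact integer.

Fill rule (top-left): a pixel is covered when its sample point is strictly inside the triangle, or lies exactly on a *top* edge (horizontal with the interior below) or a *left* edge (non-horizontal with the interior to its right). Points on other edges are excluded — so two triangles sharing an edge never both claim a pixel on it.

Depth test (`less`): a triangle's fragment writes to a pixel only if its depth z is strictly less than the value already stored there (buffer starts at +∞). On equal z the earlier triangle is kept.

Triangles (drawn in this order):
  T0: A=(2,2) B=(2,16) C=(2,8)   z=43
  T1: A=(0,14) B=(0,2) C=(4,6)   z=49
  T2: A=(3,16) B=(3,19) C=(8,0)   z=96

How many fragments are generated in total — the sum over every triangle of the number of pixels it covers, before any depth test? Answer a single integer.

T0:
  degenerate (2·area = 0) — covers nothing
T1:
  2·area = 48
  edge (0, 14)→(0, 2): d=(0,-12) top-left  bias=+0
  edge (0, 2)→(4, 6): d=(4,4) right/bottom  bias=-1
  edge (4, 6)→(0, 14): d=(-4,8) right/bottom  bias=-1
    (0,1)@(1, 3): e=[12,0,36] → ·  [on edge]
    (0,2)@(1, 5): e=[12,8,28] → █
    (1,2)@(3, 5): e=[36,0,12] → ·  [on edge]
    (0,3)@(1, 7): e=[12,16,20] → █
    (1,3)@(3, 7): e=[36,8,4] → █
    (2,3)@(5, 7): e=[60,0,-12] → ·  [on edge]
    (0,4)@(1, 9): e=[12,24,12] → █
    (1,4)@(3, 9): e=[36,16,-4] → ·
    (3,4)@(7, 9): e=[84,0,-36] → ·  [on edge]
    (0,5)@(1, 11): e=[12,32,4] → █
    (1,5)@(3, 11): e=[36,24,-12] → ·
    (0,6)@(1, 13): e=[12,40,-4] → ·
  covered (5 px):
    · · · ·
    · · · ·
    █ · · ·
    █ █ · ·
    █ · · ·
    █ · · ·
    · · · ·
    · · · ·
    · · · ·
    · · · ·
T2:
  2·area = 15  (B↔C swapped to make it positive)
  edge (3, 16)→(8, 0): d=(5,-16) top-left  bias=+0
  edge (8, 0)→(3, 19): d=(-5,19) right/bottom  bias=-1
  edge (3, 19)→(3, 16): d=(0,-3) top-left  bias=+0
    (1,0)@(3, 1): e=[-75,90,0] → ·  [on edge]
    (1,1)@(3, 3): e=[-65,80,0] → ·  [on edge]
    (1,2)@(3, 5): e=[-55,70,0] → ·  [on edge]
    (1,3)@(3, 7): e=[-45,60,0] → ·  [on edge]
    (1,4)@(3, 9): e=[-35,50,0] → ·  [on edge]
    (1,5)@(3, 11): e=[-25,40,0] → ·  [on edge]
    (2,5)@(5, 11): e=[7,2,6] → █
    (3,5)@(7, 11): e=[39,-36,12] → ·
    (1,6)@(3, 13): e=[-15,30,0] → ·  [on edge]
    (2,6)@(5, 13): e=[17,-8,6] → ·
    (1,7)@(3, 15): e=[-5,20,0] → ·  [on edge]
    (1,8)@(3, 17): e=[5,10,0] → █  [on edge]
    (1,9)@(3, 19): e=[15,0,0] → ·  [on edge]
  covered (2 px):
    · · · ·
    · · · ·
    · · · ·
    · · · ·
    · · · ·
    · · █ ·
    · · · ·
    · · · ·
    · █ · ·
    · · · ·

Final: 7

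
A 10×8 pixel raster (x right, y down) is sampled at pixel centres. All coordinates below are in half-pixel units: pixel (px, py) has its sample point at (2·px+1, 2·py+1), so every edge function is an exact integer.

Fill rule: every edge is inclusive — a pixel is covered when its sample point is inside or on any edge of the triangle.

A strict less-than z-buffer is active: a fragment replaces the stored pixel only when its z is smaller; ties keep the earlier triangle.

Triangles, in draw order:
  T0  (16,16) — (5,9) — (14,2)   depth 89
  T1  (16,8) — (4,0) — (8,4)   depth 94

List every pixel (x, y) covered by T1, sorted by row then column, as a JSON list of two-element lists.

T0:
  2·area = 140
  edge (16, 16)→(5, 9): d=(-11,-7) inclusive
  edge (5, 9)→(14, 2): d=(9,-7) inclusive
  edge (14, 2)→(16, 16): d=(2,14) inclusive
    (6,1)@(13, 3): e=[122,2,16] → █
    (7,1)@(15, 3): e=[136,16,-12] → ·
    (5,2)@(11, 5): e=[86,6,48] → █
    (7,2)@(15, 5): e=[114,34,-8] → ·
    (4,3)@(9, 7): e=[50,10,80] → █
    (7,3)@(15, 7): e=[92,52,-4] → ·
    (2,4)@(5, 9): e=[0,0,140] → █  [on edge]
    (3,4)@(7, 9): e=[14,14,112] → █
    (7,4)@(15, 9): e=[70,70,0] → █  [on edge]
    (8,4)@(17, 9): e=[84,84,-28] → ·
    (2,5)@(5, 11): e=[-22,18,144] → ·
    (3,5)@(7, 11): e=[-8,32,116] → ·
  covered (19 px):
    · · · · · · · · · ·
    · · · · · · █ · · ·
    · · · · · █ █ · · ·
    · · · · █ █ █ · · ·
    · · █ █ █ █ █ █ · ·
    · · · · █ █ █ █ · ·
    · · · · · · █ █ · ·
    · · · · · · · █ · ·
T1:
  2·area = 16  (B↔C swapped to make it positive)
  edge (16, 8)→(8, 4): d=(-8,-4) inclusive
  edge (8, 4)→(4, 0): d=(-4,-4) inclusive
  edge (4, 0)→(16, 8): d=(12,8) inclusive
    (2,0)@(5, 1): e=[12,0,4] → █  [on edge]
    (3,0)@(7, 1): e=[20,8,-12] → ·
    (2,1)@(5, 3): e=[-4,-8,28] → ·
    (3,1)@(7, 3): e=[4,0,12] → █  [on edge]
    (4,1)@(9, 3): e=[12,8,-4] → ·
    (3,2)@(7, 5): e=[-12,-8,36] → ·
    (4,2)@(9, 5): e=[-4,0,20] → ·  [on edge]
    (5,2)@(11, 5): e=[4,8,4] → █
    (6,2)@(13, 5): e=[12,16,-12] → ·
    (5,3)@(11, 7): e=[-12,0,28] → ·  [on edge]
    (6,4)@(13, 9): e=[-20,0,36] → ·  [on edge]
    (7,5)@(15, 11): e=[-28,0,44] → ·  [on edge]
    (8,6)@(17, 13): e=[-36,0,52] → ·  [on edge]
    (9,7)@(19, 15): e=[-44,0,60] → ·  [on edge]
  covered (3 px):
    · · █ · · · · · · ·
    · · · █ · · · · · ·
    · · · · · █ · · · ·
    · · · · · · · · · ·
    · · · · · · · · · ·
    · · · · · · · · · ·
    · · · · · · · · · ·
    · · · · · · · · · ·

Result: [[2,0],[3,1],[5,2]]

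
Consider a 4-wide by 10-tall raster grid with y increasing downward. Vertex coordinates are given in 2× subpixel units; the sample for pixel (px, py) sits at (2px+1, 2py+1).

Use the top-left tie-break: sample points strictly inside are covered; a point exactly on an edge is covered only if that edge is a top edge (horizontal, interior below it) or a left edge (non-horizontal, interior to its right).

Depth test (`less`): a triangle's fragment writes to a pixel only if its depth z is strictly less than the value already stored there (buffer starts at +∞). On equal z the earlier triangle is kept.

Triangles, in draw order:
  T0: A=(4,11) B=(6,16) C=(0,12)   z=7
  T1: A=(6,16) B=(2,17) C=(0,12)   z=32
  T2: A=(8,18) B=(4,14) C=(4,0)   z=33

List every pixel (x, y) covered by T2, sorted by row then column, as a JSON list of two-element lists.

T0:
  2·area = 22
  edge (4, 11)→(6, 16): d=(2,5) right/bottom  bias=-1
  edge (6, 16)→(0, 12): d=(-6,-4) top-left  bias=+0
  edge (0, 12)→(4, 11): d=(4,-1) top-left  bias=+0
    (1,6)@(3, 13): e=[9,6,7] → X
    (2,6)@(5, 13): e=[-1,14,9] → .
    (1,7)@(3, 15): e=[13,-6,15] → .
    (2,7)@(5, 15): e=[3,2,17] → X
    (3,7)@(7, 15): e=[-7,10,19] → .
    (2,8)@(5, 17): e=[7,-10,25] → .
  covered (2 px):
    . . . .
    . . . .
    . . . .
    . . . .
    . . . .
    . . . .
    . X . .
    . . X .
    . . . .
    . . . .
T1:
  2·area = 22
  edge (6, 16)→(2, 17): d=(-4,1) right/bottom  bias=-1
  edge (2, 17)→(0, 12): d=(-2,-5) top-left  bias=+0
  edge (0, 12)→(6, 16): d=(6,4) right/bottom  bias=-1
    (0,6)@(1, 13): e=[17,3,2] → X
    (1,6)@(3, 13): e=[15,13,-6] → .
    (0,7)@(1, 15): e=[9,-1,14] → .
    (1,7)@(3, 15): e=[7,9,6] → X
    (2,7)@(5, 15): e=[5,19,-2] → .
    (1,8)@(3, 17): e=[-1,5,18] → .
  covered (2 px):
    . . . .
    . . . .
    . . . .
    . . . .
    . . . .
    . . . .
    X . . .
    . X . .
    . . . .
    . . . .
T2:
  2·area = 56
  edge (8, 18)→(4, 14): d=(-4,-4) top-left  bias=+0
  edge (4, 14)→(4, 0): d=(0,-14) top-left  bias=+0
  edge (4, 0)→(8, 18): d=(4,18) right/bottom  bias=-1
    (2,2)@(5, 5): e=[40,14,2] → X
    (3,2)@(7, 5): e=[48,42,-34] → .
    (2,3)@(5, 7): e=[32,14,10] → X
    (3,3)@(7, 7): e=[40,42,-26] → .
    (2,4)@(5, 9): e=[24,14,18] → X
    (3,4)@(7, 9): e=[32,42,-18] → .
    (0,5)@(1, 11): e=[0,-42,98] → .  [on edge]
    (2,5)@(5, 11): e=[16,14,26] → X
    (3,5)@(7, 11): e=[24,42,-10] → .
    (1,6)@(3, 13): e=[0,-14,70] → .  [on edge]
    (2,6)@(5, 13): e=[8,14,34] → X
    (3,6)@(7, 13): e=[16,42,-2] → .
    (2,7)@(5, 15): e=[0,14,42] → X  [on edge]
    (3,8)@(7, 17): e=[0,42,14] → X  [on edge]
  covered (8 px):
    . . . .
    . . . .
    . . X .
    . . X .
    . . X .
    . . X .
    . . X .
    . . X X
    . . . X
    . . . .

Result: [[2,2],[2,3],[2,4],[2,5],[2,6],[2,7],[3,7],[3,8]]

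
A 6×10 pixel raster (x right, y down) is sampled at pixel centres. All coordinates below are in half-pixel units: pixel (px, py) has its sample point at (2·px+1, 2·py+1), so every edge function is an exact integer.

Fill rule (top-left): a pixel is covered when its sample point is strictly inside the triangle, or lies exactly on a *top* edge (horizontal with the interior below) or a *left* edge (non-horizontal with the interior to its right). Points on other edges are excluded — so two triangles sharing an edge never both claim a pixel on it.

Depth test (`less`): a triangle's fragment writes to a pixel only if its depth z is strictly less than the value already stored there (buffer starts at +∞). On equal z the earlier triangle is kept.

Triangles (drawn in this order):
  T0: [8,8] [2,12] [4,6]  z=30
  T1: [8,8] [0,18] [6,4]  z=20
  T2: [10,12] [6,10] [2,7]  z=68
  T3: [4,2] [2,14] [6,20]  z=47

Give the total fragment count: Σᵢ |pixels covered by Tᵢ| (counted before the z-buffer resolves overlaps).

T0:
  2·area = 28
  edge (8, 8)→(2, 12): d=(-6,4) right/bottom  bias=-1
  edge (2, 12)→(4, 6): d=(2,-6) top-left  bias=+0
  edge (4, 6)→(8, 8): d=(4,2) right/bottom  bias=-1
    (2,1)@(5, 3): e=[42,0,-14] → ·  [on edge]
    (2,3)@(5, 7): e=[18,8,2] → █
    (3,3)@(7, 7): e=[10,20,-2] → ·
    (1,4)@(3, 9): e=[14,0,14] → █  [on edge]
    (3,4)@(7, 9): e=[-2,24,6] → ·
    (1,5)@(3, 11): e=[2,4,22] → █
    (2,5)@(5, 11): e=[-6,16,18] → ·
    (1,6)@(3, 13): e=[-10,8,30] → ·
    (0,7)@(1, 15): e=[-14,0,42] → ·  [on edge]
  covered (4 px):
    · · · · · ·
    · · · · · ·
    · · · · · ·
    · · █ · · ·
    · █ █ · · ·
    · █ · · · ·
    · · · · · ·
    · · · · · ·
    · · · · · ·
    · · · · · ·
T1:
  2·area = 52
  edge (8, 8)→(0, 18): d=(-8,10) right/bottom  bias=-1
  edge (0, 18)→(6, 4): d=(6,-14) top-left  bias=+0
  edge (6, 4)→(8, 8): d=(2,4) right/bottom  bias=-1
    (2,3)@(5, 7): e=[38,4,10] → █
    (3,3)@(7, 7): e=[18,32,2] → █
    (4,3)@(9, 7): e=[-2,60,-6] → ·
    (2,4)@(5, 9): e=[22,16,14] → █
    (4,4)@(9, 9): e=[-18,72,-2] → ·
    (1,5)@(3, 11): e=[26,0,26] → █  [on edge]
    (3,5)@(7, 11): e=[-14,56,10] → ·
    (1,6)@(3, 13): e=[10,12,30] → █
    (2,6)@(5, 13): e=[-10,40,22] → ·
    (1,7)@(3, 15): e=[-6,24,34] → ·
  covered (7 px):
    · · · · · ·
    · · · · · ·
    · · · · · ·
    · · █ █ · ·
    · · █ █ · ·
    · █ █ · · ·
    · █ · · · ·
    · · · · · ·
    · · · · · ·
    · · · · · ·
T2:
  2·area = 4
  edge (10, 12)→(6, 10): d=(-4,-2) top-left  bias=+0
  edge (6, 10)→(2, 7): d=(-4,-3) top-left  bias=+0
  edge (2, 7)→(10, 12): d=(8,5) right/bottom  bias=-1
    (2,4)@(5, 9): e=[2,1,1] → █
    (3,4)@(7, 9): e=[6,7,-9] → ·
    (2,5)@(5, 11): e=[-6,-7,17] → ·
  covered (1 px):
    · · · · · ·
    · · · · · ·
    · · · · · ·
    · · · · · ·
    · · █ · · ·
    · · · · · ·
    · · · · · ·
    · · · · · ·
    · · · · · ·
    · · · · · ·
T3:
  2·area = 60  (B↔C swapped to make it positive)
  edge (4, 2)→(6, 20): d=(2,18) right/bottom  bias=-1
  edge (6, 20)→(2, 14): d=(-4,-6) top-left  bias=+0
  edge (2, 14)→(4, 2): d=(2,-12) top-left  bias=+0
    (1,4)@(3, 9): e=[32,26,2] → █
    (2,4)@(5, 9): e=[-4,38,26] → ·
    (1,5)@(3, 11): e=[36,18,6] → █
    (2,5)@(5, 11): e=[0,30,30] → ·  [on edge]
    (1,6)@(3, 13): e=[40,10,10] → █
    (2,6)@(5, 13): e=[4,22,34] → █
    (3,6)@(7, 13): e=[-32,34,58] → ·
    (1,7)@(3, 15): e=[44,2,14] → █
    (3,7)@(7, 15): e=[-28,26,62] → ·
    (1,8)@(3, 17): e=[48,-6,18] → ·
    (2,8)@(5, 17): e=[12,6,42] → █
    (3,8)@(7, 17): e=[-24,18,66] → ·
  covered (7 px):
    · · · · · ·
    · · · · · ·
    · · · · · ·
    · · · · · ·
    · █ · · · ·
    · █ · · · ·
    · █ █ · · ·
    · █ █ · · ·
    · · █ · · ·
    · · · · · ·

Answer: 19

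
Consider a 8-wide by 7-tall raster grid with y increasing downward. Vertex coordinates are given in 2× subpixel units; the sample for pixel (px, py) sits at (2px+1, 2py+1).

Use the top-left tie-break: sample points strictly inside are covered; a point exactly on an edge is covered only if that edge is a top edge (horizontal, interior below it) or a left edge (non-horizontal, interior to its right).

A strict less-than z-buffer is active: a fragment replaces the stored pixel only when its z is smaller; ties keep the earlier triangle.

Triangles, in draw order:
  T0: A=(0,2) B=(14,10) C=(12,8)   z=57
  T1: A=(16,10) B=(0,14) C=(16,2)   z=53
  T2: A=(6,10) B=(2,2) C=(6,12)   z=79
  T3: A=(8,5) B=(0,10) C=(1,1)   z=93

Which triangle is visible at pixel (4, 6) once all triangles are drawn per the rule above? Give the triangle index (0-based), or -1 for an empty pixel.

T0:
  2·area = 12  (B↔C swapped to make it positive)
  edge (0, 2)→(12, 8): d=(12,6) right/bottom  bias=-1
  edge (12, 8)→(14, 10): d=(2,2) right/bottom  bias=-1
  edge (14, 10)→(0, 2): d=(-14,-8) top-left  bias=+0
    (2,0)@(5, 1): e=[-42,0,54] → ·  [on edge]
    (3,1)@(7, 3): e=[-30,0,42] → ·  [on edge]
    (4,2)@(9, 5): e=[-18,0,30] → ·  [on edge]
    (4,3)@(9, 7): e=[6,4,2] → █
    (5,3)@(11, 7): e=[-6,0,18] → ·  [on edge]
    (4,4)@(9, 9): e=[30,8,-26] → ·
    (6,4)@(13, 9): e=[6,0,6] → ·  [on edge]
    (7,5)@(15, 11): e=[18,0,-6] → ·  [on edge]
  covered (1 px):
    · · · · · · · ·
    · · · · · · · ·
    · · · · · · · ·
    · · · · █ · · ·
    · · · · · · · ·
    · · · · · · · ·
    · · · · · · · ·
T1:
  2·area = 128
  edge (16, 10)→(0, 14): d=(-16,4) right/bottom  bias=-1
  edge (0, 14)→(16, 2): d=(16,-12) top-left  bias=+0
  edge (16, 2)→(16, 10): d=(0,8) right/bottom  bias=-1
    (7,1)@(15, 3): e=[116,4,8] → █
    (6,2)@(13, 5): e=[92,12,24] → █
    (5,3)@(11, 7): e=[68,20,40] → █
    (3,4)@(7, 9): e=[52,4,72] → █
    (4,4)@(9, 9): e=[44,28,56] → █
    (2,5)@(5, 11): e=[28,12,88] → █
    (6,5)@(13, 11): e=[-4,108,24] → ·
    (7,5)@(15, 11): e=[-12,132,8] → ·
    (1,6)@(3, 13): e=[4,20,104] → █
    (2,6)@(5, 13): e=[-4,44,88] → ·
    (3,6)@(7, 13): e=[-12,68,72] → ·
    (4,6)@(9, 13): e=[-20,92,56] → ·
  covered (16 px):
    · · · · · · · ·
    · · · · · · · █
    · · · · · · █ █
    · · · · · █ █ █
    · · · █ █ █ █ █
    · · █ █ █ █ · ·
    · █ · · · · · ·
T2:
  2·area = 8  (B↔C swapped to make it positive)
  edge (6, 10)→(6, 12): d=(0,2) right/bottom  bias=-1
  edge (6, 12)→(2, 2): d=(-4,-10) top-left  bias=+0
  edge (2, 2)→(6, 10): d=(4,8) right/bottom  bias=-1
    (2,4)@(5, 9): e=[2,2,4] → █
    (3,4)@(7, 9): e=[-2,22,-12] → ·
    (2,5)@(5, 11): e=[2,-6,12] → ·
  covered (1 px):
    · · · · · · · ·
    · · · · · · · ·
    · · · · · · · ·
    · · · · · · · ·
    · · █ · · · · ·
    · · · · · · · ·
    · · · · · · · ·
T3:
  2·area = 67
  edge (8, 5)→(0, 10): d=(-8,5) right/bottom  bias=-1
  edge (0, 10)→(1, 1): d=(1,-9) top-left  bias=+0
  edge (1, 1)→(8, 5): d=(7,4) right/bottom  bias=-1
    (0,0)@(1, 1): e=[67,0,0] → ·  [on edge]
    (0,1)@(1, 3): e=[51,2,14] → █
    (1,1)@(3, 3): e=[41,20,6] → █
    (2,1)@(5, 3): e=[31,38,-2] → ·
    (0,2)@(1, 5): e=[35,4,28] → █
    (2,2)@(5, 5): e=[15,40,12] → █
    (3,2)@(7, 5): e=[5,58,4] → █
    (4,2)@(9, 5): e=[-5,76,-4] → ·
    (0,3)@(1, 7): e=[19,6,42] → █
    (2,3)@(5, 7): e=[-1,42,26] → ·
    (3,3)@(7, 7): e=[-11,60,18] → ·
    (0,4)@(1, 9): e=[3,8,56] → █
    (7,4)@(15, 9): e=[-67,134,0] → ·  [on edge]
  covered (9 px):
    · · · · · · · ·
    █ █ · · · · · ·
    █ █ █ █ · · · ·
    █ █ · · · · · ·
    █ · · · · · · ·
    · · · · · · · ·
    · · · · · · · ·

Z-buffer (winner per pixel, '.' = empty):
  . . . . . . . .
  3 3 . . . . . 1
  3 3 3 3 . . 1 1
  3 3 . . 0 1 1 1
  3 . 2 1 1 1 1 1
  . . 1 1 1 1 . .
  . 1 . . . . . .

Result: -1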